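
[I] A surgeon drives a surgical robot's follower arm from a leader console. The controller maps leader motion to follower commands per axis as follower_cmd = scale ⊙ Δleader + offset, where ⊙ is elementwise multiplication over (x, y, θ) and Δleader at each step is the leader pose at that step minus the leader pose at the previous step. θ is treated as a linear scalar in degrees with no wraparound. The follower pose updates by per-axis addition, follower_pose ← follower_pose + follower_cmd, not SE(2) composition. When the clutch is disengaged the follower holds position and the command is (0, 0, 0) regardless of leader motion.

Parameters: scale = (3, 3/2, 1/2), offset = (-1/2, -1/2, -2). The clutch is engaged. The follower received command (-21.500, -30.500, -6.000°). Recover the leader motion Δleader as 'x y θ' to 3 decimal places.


axis x: (-21.500 − -1/2) / (3) = -7.000
axis y: (-30.500 − -1/2) / (3/2) = -20.000
axis θ: (-6.000 − -2) / (1/2) = -8.000

-7.000 -20.000 -8.000


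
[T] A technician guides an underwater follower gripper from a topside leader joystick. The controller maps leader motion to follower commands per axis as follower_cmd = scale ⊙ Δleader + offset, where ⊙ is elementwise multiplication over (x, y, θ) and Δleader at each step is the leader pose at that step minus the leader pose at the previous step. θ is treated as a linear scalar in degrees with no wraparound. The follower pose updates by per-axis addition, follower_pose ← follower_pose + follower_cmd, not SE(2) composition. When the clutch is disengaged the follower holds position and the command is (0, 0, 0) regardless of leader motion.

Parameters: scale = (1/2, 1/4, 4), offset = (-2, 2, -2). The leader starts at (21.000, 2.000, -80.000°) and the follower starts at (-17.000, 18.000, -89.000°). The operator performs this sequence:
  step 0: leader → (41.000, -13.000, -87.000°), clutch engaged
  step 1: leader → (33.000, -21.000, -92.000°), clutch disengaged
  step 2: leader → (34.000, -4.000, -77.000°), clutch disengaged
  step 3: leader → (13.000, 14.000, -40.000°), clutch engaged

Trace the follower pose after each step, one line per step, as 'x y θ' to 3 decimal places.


-9.000 16.250 -119.000
-9.000 16.250 -119.000
-9.000 16.250 -119.000
-21.500 22.750 27.000

step 0: Δleader=(20.000, -15.000, -7.000°), engaged; cmd=(8.000, -1.750, -30.000°) → follower=(-9.000, 16.250, -119.000°)
step 1: Δleader=(-8.000, -8.000, -5.000°), disengaged; cmd=(0,0,0) → follower holds at (-9.000, 16.250, -119.000°)
step 2: Δleader=(1.000, 17.000, 15.000°), disengaged; cmd=(0,0,0) → follower holds at (-9.000, 16.250, -119.000°)
step 3: Δleader=(-21.000, 18.000, 37.000°), engaged; cmd=(-12.500, 6.500, 146.000°) → follower=(-21.500, 22.750, 27.000°)


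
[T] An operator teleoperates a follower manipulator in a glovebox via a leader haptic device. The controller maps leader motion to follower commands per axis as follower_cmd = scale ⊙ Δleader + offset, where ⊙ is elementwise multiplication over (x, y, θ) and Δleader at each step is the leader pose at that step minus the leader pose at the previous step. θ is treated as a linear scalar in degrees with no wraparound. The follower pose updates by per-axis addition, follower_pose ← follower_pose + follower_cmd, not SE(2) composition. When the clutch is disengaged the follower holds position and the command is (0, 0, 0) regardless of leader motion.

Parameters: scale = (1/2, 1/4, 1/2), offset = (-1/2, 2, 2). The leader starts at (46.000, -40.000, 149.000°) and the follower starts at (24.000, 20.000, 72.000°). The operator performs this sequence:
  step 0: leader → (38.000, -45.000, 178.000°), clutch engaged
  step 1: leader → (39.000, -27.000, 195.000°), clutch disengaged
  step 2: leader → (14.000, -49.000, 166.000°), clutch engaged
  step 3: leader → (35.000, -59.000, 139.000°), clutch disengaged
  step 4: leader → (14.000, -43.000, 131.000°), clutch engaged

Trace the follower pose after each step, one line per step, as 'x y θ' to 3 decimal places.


step 0: Δleader=(-8.000, -5.000, 29.000°), engaged; cmd=(-4.500, 0.750, 16.500°) → follower=(19.500, 20.750, 88.500°)
step 1: Δleader=(1.000, 18.000, 17.000°), disengaged; cmd=(0,0,0) → follower holds at (19.500, 20.750, 88.500°)
step 2: Δleader=(-25.000, -22.000, -29.000°), engaged; cmd=(-13.000, -3.500, -12.500°) → follower=(6.500, 17.250, 76.000°)
step 3: Δleader=(21.000, -10.000, -27.000°), disengaged; cmd=(0,0,0) → follower holds at (6.500, 17.250, 76.000°)
step 4: Δleader=(-21.000, 16.000, -8.000°), engaged; cmd=(-11.000, 6.000, -2.000°) → follower=(-4.500, 23.250, 74.000°)

19.500 20.750 88.500
19.500 20.750 88.500
6.500 17.250 76.000
6.500 17.250 76.000
-4.500 23.250 74.000


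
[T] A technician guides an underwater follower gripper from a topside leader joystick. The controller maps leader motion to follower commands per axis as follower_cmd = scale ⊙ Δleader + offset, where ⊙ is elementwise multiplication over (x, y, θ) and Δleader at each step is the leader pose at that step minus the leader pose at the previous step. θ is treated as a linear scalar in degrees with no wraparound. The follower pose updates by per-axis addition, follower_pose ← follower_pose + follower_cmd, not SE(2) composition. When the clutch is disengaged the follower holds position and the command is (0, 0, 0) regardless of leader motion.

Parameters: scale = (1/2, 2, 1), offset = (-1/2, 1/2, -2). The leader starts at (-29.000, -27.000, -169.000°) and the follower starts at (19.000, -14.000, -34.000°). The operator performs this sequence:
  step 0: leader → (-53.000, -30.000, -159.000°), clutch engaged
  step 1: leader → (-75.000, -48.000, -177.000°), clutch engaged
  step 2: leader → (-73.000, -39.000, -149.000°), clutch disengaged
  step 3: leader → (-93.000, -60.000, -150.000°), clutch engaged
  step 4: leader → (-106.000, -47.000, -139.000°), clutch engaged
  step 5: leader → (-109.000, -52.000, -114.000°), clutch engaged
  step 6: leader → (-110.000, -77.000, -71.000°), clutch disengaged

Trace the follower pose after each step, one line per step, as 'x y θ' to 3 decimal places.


step 0: Δleader=(-24.000, -3.000, 10.000°), engaged; cmd=(-12.500, -5.500, 8.000°) → follower=(6.500, -19.500, -26.000°)
step 1: Δleader=(-22.000, -18.000, -18.000°), engaged; cmd=(-11.500, -35.500, -20.000°) → follower=(-5.000, -55.000, -46.000°)
step 2: Δleader=(2.000, 9.000, 28.000°), disengaged; cmd=(0,0,0) → follower holds at (-5.000, -55.000, -46.000°)
step 3: Δleader=(-20.000, -21.000, -1.000°), engaged; cmd=(-10.500, -41.500, -3.000°) → follower=(-15.500, -96.500, -49.000°)
step 4: Δleader=(-13.000, 13.000, 11.000°), engaged; cmd=(-7.000, 26.500, 9.000°) → follower=(-22.500, -70.000, -40.000°)
step 5: Δleader=(-3.000, -5.000, 25.000°), engaged; cmd=(-2.000, -9.500, 23.000°) → follower=(-24.500, -79.500, -17.000°)
step 6: Δleader=(-1.000, -25.000, 43.000°), disengaged; cmd=(0,0,0) → follower holds at (-24.500, -79.500, -17.000°)

6.500 -19.500 -26.000
-5.000 -55.000 -46.000
-5.000 -55.000 -46.000
-15.500 -96.500 -49.000
-22.500 -70.000 -40.000
-24.500 -79.500 -17.000
-24.500 -79.500 -17.000


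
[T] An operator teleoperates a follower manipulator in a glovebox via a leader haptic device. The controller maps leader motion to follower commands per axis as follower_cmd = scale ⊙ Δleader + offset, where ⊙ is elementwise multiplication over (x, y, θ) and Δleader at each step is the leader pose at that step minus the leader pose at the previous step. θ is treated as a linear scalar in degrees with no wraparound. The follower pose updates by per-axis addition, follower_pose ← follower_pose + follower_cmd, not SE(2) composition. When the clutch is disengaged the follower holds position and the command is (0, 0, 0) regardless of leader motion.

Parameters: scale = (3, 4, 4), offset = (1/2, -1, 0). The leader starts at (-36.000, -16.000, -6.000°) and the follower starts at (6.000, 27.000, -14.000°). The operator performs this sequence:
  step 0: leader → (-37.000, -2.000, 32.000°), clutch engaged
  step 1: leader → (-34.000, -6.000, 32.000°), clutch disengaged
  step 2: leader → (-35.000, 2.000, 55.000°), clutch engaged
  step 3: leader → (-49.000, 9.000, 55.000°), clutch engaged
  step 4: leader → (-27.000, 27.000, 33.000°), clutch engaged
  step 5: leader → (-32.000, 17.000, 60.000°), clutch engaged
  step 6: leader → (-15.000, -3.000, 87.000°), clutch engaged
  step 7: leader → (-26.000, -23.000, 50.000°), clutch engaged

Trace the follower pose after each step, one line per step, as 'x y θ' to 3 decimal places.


step 0: Δleader=(-1.000, 14.000, 38.000°), engaged; cmd=(-2.500, 55.000, 152.000°) → follower=(3.500, 82.000, 138.000°)
step 1: Δleader=(3.000, -4.000, 0.000°), disengaged; cmd=(0,0,0) → follower holds at (3.500, 82.000, 138.000°)
step 2: Δleader=(-1.000, 8.000, 23.000°), engaged; cmd=(-2.500, 31.000, 92.000°) → follower=(1.000, 113.000, 230.000°)
step 3: Δleader=(-14.000, 7.000, 0.000°), engaged; cmd=(-41.500, 27.000, 0.000°) → follower=(-40.500, 140.000, 230.000°)
step 4: Δleader=(22.000, 18.000, -22.000°), engaged; cmd=(66.500, 71.000, -88.000°) → follower=(26.000, 211.000, 142.000°)
step 5: Δleader=(-5.000, -10.000, 27.000°), engaged; cmd=(-14.500, -41.000, 108.000°) → follower=(11.500, 170.000, 250.000°)
step 6: Δleader=(17.000, -20.000, 27.000°), engaged; cmd=(51.500, -81.000, 108.000°) → follower=(63.000, 89.000, 358.000°)
step 7: Δleader=(-11.000, -20.000, -37.000°), engaged; cmd=(-32.500, -81.000, -148.000°) → follower=(30.500, 8.000, 210.000°)

3.500 82.000 138.000
3.500 82.000 138.000
1.000 113.000 230.000
-40.500 140.000 230.000
26.000 211.000 142.000
11.500 170.000 250.000
63.000 89.000 358.000
30.500 8.000 210.000


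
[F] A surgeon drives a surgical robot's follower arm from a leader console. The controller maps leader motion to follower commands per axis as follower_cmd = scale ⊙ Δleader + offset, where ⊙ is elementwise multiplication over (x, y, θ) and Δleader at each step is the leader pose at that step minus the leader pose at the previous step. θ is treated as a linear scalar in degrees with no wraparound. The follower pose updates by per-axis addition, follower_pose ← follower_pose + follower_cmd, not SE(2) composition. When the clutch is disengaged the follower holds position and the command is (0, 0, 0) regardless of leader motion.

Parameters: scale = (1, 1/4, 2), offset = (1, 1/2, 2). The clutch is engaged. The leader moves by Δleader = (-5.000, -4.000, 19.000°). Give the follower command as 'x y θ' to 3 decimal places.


axis x: 1·-5.000 + 1 = -4.000
axis y: 1/4·-4.000 + 1/2 = -0.500
axis θ: 2·19.000 + 2 = 40.000

-4.000 -0.500 40.000


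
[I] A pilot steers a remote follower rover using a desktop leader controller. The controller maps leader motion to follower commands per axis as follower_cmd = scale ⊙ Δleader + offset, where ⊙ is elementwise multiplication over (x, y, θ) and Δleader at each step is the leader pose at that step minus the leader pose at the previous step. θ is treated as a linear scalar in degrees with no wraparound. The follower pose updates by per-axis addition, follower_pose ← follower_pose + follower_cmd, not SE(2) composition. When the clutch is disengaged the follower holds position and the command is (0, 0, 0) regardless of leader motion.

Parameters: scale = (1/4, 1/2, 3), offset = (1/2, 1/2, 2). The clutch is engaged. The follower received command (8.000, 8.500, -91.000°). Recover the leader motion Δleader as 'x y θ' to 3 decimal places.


30.000 16.000 -31.000

axis x: (8.000 − 1/2) / (1/4) = 30.000
axis y: (8.500 − 1/2) / (1/2) = 16.000
axis θ: (-91.000 − 2) / (3) = -31.000


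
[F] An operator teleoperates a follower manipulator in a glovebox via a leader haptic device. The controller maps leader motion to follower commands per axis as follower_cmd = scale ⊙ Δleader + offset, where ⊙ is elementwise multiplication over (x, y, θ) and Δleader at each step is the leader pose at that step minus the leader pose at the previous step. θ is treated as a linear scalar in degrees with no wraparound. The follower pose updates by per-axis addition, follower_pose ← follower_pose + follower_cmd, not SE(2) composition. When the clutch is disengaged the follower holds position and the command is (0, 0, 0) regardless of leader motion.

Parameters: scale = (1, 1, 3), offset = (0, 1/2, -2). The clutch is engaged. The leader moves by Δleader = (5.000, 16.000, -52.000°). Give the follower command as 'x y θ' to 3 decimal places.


5.000 16.500 -158.000

axis x: 1·5.000 + 0 = 5.000
axis y: 1·16.000 + 1/2 = 16.500
axis θ: 3·-52.000 + -2 = -158.000


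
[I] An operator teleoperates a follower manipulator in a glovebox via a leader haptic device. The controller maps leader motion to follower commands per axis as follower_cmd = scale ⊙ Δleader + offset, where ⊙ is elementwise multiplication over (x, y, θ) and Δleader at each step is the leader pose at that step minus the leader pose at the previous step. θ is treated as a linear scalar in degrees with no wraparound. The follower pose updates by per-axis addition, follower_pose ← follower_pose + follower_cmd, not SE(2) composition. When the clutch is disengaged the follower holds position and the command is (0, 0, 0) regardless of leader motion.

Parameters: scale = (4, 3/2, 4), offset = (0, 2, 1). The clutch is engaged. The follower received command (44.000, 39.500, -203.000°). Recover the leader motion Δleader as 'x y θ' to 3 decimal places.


axis x: (44.000 − 0) / (4) = 11.000
axis y: (39.500 − 2) / (3/2) = 25.000
axis θ: (-203.000 − 1) / (4) = -51.000

11.000 25.000 -51.000


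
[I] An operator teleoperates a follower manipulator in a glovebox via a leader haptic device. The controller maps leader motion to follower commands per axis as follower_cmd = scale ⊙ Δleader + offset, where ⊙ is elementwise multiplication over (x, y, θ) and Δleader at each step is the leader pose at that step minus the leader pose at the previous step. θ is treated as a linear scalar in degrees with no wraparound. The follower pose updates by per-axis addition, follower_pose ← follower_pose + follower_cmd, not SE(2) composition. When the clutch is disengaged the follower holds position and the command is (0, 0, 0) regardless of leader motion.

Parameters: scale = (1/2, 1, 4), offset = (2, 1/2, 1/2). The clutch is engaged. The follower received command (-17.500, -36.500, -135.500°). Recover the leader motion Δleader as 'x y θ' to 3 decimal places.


axis x: (-17.500 − 2) / (1/2) = -39.000
axis y: (-36.500 − 1/2) / (1) = -37.000
axis θ: (-135.500 − 1/2) / (4) = -34.000

-39.000 -37.000 -34.000


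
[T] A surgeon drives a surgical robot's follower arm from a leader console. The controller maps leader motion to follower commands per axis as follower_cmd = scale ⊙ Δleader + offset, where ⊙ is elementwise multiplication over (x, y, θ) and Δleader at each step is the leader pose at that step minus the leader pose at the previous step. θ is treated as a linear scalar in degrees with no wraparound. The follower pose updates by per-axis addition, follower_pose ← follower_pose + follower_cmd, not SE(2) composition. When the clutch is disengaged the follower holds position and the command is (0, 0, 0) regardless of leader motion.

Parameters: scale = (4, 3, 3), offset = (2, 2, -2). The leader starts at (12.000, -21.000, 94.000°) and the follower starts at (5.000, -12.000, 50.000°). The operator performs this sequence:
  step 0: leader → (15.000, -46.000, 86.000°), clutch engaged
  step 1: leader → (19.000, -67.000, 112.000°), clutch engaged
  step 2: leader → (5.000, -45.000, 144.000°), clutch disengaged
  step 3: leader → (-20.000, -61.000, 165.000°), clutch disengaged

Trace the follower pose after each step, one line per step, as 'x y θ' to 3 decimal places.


19.000 -85.000 24.000
37.000 -146.000 100.000
37.000 -146.000 100.000
37.000 -146.000 100.000

step 0: Δleader=(3.000, -25.000, -8.000°), engaged; cmd=(14.000, -73.000, -26.000°) → follower=(19.000, -85.000, 24.000°)
step 1: Δleader=(4.000, -21.000, 26.000°), engaged; cmd=(18.000, -61.000, 76.000°) → follower=(37.000, -146.000, 100.000°)
step 2: Δleader=(-14.000, 22.000, 32.000°), disengaged; cmd=(0,0,0) → follower holds at (37.000, -146.000, 100.000°)
step 3: Δleader=(-25.000, -16.000, 21.000°), disengaged; cmd=(0,0,0) → follower holds at (37.000, -146.000, 100.000°)


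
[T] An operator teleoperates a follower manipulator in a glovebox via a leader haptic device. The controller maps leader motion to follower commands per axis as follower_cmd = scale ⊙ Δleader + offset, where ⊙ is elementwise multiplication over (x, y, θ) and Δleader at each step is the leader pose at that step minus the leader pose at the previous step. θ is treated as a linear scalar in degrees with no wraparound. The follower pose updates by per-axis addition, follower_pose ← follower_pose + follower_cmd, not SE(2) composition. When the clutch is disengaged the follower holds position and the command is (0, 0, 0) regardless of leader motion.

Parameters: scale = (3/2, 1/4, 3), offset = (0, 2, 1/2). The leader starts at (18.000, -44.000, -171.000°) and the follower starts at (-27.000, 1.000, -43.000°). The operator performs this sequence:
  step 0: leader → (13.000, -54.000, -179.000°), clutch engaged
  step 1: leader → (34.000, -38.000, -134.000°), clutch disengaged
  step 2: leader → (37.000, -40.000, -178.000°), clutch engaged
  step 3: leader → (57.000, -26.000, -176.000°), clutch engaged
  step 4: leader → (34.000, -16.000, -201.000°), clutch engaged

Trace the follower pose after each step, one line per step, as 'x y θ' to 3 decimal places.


step 0: Δleader=(-5.000, -10.000, -8.000°), engaged; cmd=(-7.500, -0.500, -23.500°) → follower=(-34.500, 0.500, -66.500°)
step 1: Δleader=(21.000, 16.000, 45.000°), disengaged; cmd=(0,0,0) → follower holds at (-34.500, 0.500, -66.500°)
step 2: Δleader=(3.000, -2.000, -44.000°), engaged; cmd=(4.500, 1.500, -131.500°) → follower=(-30.000, 2.000, -198.000°)
step 3: Δleader=(20.000, 14.000, 2.000°), engaged; cmd=(30.000, 5.500, 6.500°) → follower=(0.000, 7.500, -191.500°)
step 4: Δleader=(-23.000, 10.000, -25.000°), engaged; cmd=(-34.500, 4.500, -74.500°) → follower=(-34.500, 12.000, -266.000°)

-34.500 0.500 -66.500
-34.500 0.500 -66.500
-30.000 2.000 -198.000
0.000 7.500 -191.500
-34.500 12.000 -266.000


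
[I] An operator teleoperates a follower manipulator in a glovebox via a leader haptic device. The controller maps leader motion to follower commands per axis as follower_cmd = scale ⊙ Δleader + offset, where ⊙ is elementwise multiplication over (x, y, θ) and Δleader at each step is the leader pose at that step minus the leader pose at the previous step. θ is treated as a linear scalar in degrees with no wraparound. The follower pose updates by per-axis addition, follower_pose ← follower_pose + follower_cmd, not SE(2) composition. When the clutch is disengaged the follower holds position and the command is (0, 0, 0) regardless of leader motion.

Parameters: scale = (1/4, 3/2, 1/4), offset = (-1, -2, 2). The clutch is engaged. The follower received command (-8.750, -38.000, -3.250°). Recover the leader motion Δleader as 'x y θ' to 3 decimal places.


axis x: (-8.750 − -1) / (1/4) = -31.000
axis y: (-38.000 − -2) / (3/2) = -24.000
axis θ: (-3.250 − 2) / (1/4) = -21.000

-31.000 -24.000 -21.000


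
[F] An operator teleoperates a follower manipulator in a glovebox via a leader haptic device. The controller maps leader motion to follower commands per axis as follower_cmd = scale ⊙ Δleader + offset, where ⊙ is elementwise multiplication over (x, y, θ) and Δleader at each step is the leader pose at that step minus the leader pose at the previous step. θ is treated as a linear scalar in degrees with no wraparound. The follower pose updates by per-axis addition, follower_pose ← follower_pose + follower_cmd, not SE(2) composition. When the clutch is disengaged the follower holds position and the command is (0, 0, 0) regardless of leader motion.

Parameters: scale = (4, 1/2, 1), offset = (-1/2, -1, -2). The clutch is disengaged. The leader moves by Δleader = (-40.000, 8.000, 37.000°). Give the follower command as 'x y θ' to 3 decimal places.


clutch disengaged → follower holds; cmd = (0, 0, 0)

0.000 0.000 0.000


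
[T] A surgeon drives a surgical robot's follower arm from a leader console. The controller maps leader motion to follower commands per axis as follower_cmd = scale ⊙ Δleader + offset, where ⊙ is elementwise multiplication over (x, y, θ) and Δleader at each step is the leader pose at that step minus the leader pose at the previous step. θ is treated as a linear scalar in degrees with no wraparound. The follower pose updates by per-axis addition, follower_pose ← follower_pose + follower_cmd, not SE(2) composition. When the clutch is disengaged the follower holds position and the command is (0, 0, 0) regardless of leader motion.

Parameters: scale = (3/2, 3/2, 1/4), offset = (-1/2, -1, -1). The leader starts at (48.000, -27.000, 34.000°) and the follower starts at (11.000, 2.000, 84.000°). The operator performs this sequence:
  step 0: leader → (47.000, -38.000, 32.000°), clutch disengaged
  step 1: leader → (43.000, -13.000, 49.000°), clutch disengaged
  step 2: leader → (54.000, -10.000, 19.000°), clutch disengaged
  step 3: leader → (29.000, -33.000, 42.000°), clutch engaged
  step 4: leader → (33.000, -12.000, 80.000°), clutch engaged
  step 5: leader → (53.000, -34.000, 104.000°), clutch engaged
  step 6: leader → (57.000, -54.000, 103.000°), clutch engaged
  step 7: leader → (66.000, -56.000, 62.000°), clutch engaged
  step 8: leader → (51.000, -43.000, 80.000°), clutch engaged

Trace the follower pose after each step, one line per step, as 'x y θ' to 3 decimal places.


11.000 2.000 84.000
11.000 2.000 84.000
11.000 2.000 84.000
-27.000 -33.500 88.750
-21.500 -3.000 97.250
8.000 -37.000 102.250
13.500 -68.000 101.000
26.500 -72.000 89.750
3.500 -53.500 93.250

step 0: Δleader=(-1.000, -11.000, -2.000°), disengaged; cmd=(0,0,0) → follower holds at (11.000, 2.000, 84.000°)
step 1: Δleader=(-4.000, 25.000, 17.000°), disengaged; cmd=(0,0,0) → follower holds at (11.000, 2.000, 84.000°)
step 2: Δleader=(11.000, 3.000, -30.000°), disengaged; cmd=(0,0,0) → follower holds at (11.000, 2.000, 84.000°)
step 3: Δleader=(-25.000, -23.000, 23.000°), engaged; cmd=(-38.000, -35.500, 4.750°) → follower=(-27.000, -33.500, 88.750°)
step 4: Δleader=(4.000, 21.000, 38.000°), engaged; cmd=(5.500, 30.500, 8.500°) → follower=(-21.500, -3.000, 97.250°)
step 5: Δleader=(20.000, -22.000, 24.000°), engaged; cmd=(29.500, -34.000, 5.000°) → follower=(8.000, -37.000, 102.250°)
step 6: Δleader=(4.000, -20.000, -1.000°), engaged; cmd=(5.500, -31.000, -1.250°) → follower=(13.500, -68.000, 101.000°)
step 7: Δleader=(9.000, -2.000, -41.000°), engaged; cmd=(13.000, -4.000, -11.250°) → follower=(26.500, -72.000, 89.750°)
step 8: Δleader=(-15.000, 13.000, 18.000°), engaged; cmd=(-23.000, 18.500, 3.500°) → follower=(3.500, -53.500, 93.250°)


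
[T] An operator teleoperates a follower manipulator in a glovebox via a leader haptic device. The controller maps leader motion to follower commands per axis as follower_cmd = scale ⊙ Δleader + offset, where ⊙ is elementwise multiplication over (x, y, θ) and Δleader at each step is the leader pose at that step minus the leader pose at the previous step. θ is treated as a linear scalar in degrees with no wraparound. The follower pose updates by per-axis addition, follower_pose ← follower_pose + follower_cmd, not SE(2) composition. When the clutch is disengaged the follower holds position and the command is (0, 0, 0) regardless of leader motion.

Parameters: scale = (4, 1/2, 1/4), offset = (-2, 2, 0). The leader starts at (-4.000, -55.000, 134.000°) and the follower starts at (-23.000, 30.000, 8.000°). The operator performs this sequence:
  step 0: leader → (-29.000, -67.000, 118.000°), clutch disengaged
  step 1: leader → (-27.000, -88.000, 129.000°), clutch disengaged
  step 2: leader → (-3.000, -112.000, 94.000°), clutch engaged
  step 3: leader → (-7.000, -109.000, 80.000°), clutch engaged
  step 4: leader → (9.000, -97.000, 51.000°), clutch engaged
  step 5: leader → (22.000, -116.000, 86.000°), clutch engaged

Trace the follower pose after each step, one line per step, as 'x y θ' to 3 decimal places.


-23.000 30.000 8.000
-23.000 30.000 8.000
71.000 20.000 -0.750
53.000 23.500 -4.250
115.000 31.500 -11.500
165.000 24.000 -2.750

step 0: Δleader=(-25.000, -12.000, -16.000°), disengaged; cmd=(0,0,0) → follower holds at (-23.000, 30.000, 8.000°)
step 1: Δleader=(2.000, -21.000, 11.000°), disengaged; cmd=(0,0,0) → follower holds at (-23.000, 30.000, 8.000°)
step 2: Δleader=(24.000, -24.000, -35.000°), engaged; cmd=(94.000, -10.000, -8.750°) → follower=(71.000, 20.000, -0.750°)
step 3: Δleader=(-4.000, 3.000, -14.000°), engaged; cmd=(-18.000, 3.500, -3.500°) → follower=(53.000, 23.500, -4.250°)
step 4: Δleader=(16.000, 12.000, -29.000°), engaged; cmd=(62.000, 8.000, -7.250°) → follower=(115.000, 31.500, -11.500°)
step 5: Δleader=(13.000, -19.000, 35.000°), engaged; cmd=(50.000, -7.500, 8.750°) → follower=(165.000, 24.000, -2.750°)


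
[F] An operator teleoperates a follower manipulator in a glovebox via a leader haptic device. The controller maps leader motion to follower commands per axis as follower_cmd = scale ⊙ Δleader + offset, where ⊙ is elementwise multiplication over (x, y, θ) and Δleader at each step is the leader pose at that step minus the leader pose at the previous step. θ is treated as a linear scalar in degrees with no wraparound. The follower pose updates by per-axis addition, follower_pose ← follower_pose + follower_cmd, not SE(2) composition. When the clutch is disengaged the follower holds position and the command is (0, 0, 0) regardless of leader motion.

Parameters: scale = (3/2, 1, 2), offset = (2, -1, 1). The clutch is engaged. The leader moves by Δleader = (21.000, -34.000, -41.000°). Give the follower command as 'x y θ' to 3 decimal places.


axis x: 3/2·21.000 + 2 = 33.500
axis y: 1·-34.000 + -1 = -35.000
axis θ: 2·-41.000 + 1 = -81.000

33.500 -35.000 -81.000


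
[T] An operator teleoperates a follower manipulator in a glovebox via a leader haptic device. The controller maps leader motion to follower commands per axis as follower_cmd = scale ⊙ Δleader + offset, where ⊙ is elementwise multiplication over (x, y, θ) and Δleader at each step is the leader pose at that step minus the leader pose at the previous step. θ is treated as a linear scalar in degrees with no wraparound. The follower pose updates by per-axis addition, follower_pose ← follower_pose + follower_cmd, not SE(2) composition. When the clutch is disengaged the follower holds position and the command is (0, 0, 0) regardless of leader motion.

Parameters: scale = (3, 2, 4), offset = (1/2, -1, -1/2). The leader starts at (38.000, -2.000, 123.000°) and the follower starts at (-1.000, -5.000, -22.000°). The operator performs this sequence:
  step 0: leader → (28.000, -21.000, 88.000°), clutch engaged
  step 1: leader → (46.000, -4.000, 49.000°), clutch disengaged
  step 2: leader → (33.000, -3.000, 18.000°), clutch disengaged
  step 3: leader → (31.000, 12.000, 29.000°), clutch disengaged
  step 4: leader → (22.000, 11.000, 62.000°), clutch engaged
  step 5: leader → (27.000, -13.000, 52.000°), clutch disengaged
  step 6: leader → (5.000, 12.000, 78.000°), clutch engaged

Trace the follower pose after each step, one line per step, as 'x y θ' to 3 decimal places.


step 0: Δleader=(-10.000, -19.000, -35.000°), engaged; cmd=(-29.500, -39.000, -140.500°) → follower=(-30.500, -44.000, -162.500°)
step 1: Δleader=(18.000, 17.000, -39.000°), disengaged; cmd=(0,0,0) → follower holds at (-30.500, -44.000, -162.500°)
step 2: Δleader=(-13.000, 1.000, -31.000°), disengaged; cmd=(0,0,0) → follower holds at (-30.500, -44.000, -162.500°)
step 3: Δleader=(-2.000, 15.000, 11.000°), disengaged; cmd=(0,0,0) → follower holds at (-30.500, -44.000, -162.500°)
step 4: Δleader=(-9.000, -1.000, 33.000°), engaged; cmd=(-26.500, -3.000, 131.500°) → follower=(-57.000, -47.000, -31.000°)
step 5: Δleader=(5.000, -24.000, -10.000°), disengaged; cmd=(0,0,0) → follower holds at (-57.000, -47.000, -31.000°)
step 6: Δleader=(-22.000, 25.000, 26.000°), engaged; cmd=(-65.500, 49.000, 103.500°) → follower=(-122.500, 2.000, 72.500°)

-30.500 -44.000 -162.500
-30.500 -44.000 -162.500
-30.500 -44.000 -162.500
-30.500 -44.000 -162.500
-57.000 -47.000 -31.000
-57.000 -47.000 -31.000
-122.500 2.000 72.500


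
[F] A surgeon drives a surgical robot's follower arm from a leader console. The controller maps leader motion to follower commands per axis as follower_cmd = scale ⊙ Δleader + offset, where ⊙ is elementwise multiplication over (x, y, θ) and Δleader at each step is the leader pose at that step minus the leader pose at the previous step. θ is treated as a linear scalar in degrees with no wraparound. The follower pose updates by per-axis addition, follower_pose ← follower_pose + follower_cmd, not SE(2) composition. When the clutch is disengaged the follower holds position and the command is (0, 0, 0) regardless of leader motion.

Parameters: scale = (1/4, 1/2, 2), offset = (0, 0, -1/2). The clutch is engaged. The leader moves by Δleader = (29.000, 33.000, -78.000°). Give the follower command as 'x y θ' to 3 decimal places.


axis x: 1/4·29.000 + 0 = 7.250
axis y: 1/2·33.000 + 0 = 16.500
axis θ: 2·-78.000 + -1/2 = -156.500

7.250 16.500 -156.500


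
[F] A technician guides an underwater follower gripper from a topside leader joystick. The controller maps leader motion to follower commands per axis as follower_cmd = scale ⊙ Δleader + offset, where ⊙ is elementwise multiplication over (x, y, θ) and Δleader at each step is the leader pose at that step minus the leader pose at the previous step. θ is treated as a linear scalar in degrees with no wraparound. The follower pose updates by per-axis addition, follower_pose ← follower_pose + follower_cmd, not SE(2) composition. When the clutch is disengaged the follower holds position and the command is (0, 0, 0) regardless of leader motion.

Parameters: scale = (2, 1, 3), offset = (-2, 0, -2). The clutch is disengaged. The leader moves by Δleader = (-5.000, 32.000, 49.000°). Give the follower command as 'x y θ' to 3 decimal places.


0.000 0.000 0.000

clutch disengaged → follower holds; cmd = (0, 0, 0)


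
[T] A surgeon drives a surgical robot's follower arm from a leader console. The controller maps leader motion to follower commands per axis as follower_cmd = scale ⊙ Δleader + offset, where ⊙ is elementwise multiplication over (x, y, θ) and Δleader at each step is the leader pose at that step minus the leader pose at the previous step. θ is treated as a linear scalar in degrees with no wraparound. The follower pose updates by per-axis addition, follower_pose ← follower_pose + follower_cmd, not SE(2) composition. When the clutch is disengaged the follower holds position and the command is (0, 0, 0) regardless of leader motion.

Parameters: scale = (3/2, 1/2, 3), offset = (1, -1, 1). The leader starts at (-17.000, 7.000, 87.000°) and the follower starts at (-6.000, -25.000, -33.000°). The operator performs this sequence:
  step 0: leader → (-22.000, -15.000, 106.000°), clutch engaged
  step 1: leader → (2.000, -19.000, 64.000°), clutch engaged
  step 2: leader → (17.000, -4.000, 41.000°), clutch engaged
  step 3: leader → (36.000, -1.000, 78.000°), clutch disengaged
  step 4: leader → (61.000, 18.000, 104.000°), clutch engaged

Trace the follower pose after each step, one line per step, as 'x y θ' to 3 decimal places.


step 0: Δleader=(-5.000, -22.000, 19.000°), engaged; cmd=(-6.500, -12.000, 58.000°) → follower=(-12.500, -37.000, 25.000°)
step 1: Δleader=(24.000, -4.000, -42.000°), engaged; cmd=(37.000, -3.000, -125.000°) → follower=(24.500, -40.000, -100.000°)
step 2: Δleader=(15.000, 15.000, -23.000°), engaged; cmd=(23.500, 6.500, -68.000°) → follower=(48.000, -33.500, -168.000°)
step 3: Δleader=(19.000, 3.000, 37.000°), disengaged; cmd=(0,0,0) → follower holds at (48.000, -33.500, -168.000°)
step 4: Δleader=(25.000, 19.000, 26.000°), engaged; cmd=(38.500, 8.500, 79.000°) → follower=(86.500, -25.000, -89.000°)

-12.500 -37.000 25.000
24.500 -40.000 -100.000
48.000 -33.500 -168.000
48.000 -33.500 -168.000
86.500 -25.000 -89.000


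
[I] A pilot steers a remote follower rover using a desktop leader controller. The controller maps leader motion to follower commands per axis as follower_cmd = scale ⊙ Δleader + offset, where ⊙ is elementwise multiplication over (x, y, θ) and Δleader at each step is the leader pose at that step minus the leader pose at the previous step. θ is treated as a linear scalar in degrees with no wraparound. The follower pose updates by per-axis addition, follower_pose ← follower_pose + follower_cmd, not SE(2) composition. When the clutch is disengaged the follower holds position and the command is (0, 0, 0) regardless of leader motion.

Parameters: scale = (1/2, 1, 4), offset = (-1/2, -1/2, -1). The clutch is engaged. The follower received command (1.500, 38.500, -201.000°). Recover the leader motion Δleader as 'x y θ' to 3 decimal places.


4.000 39.000 -50.000

axis x: (1.500 − -1/2) / (1/2) = 4.000
axis y: (38.500 − -1/2) / (1) = 39.000
axis θ: (-201.000 − -1) / (4) = -50.000


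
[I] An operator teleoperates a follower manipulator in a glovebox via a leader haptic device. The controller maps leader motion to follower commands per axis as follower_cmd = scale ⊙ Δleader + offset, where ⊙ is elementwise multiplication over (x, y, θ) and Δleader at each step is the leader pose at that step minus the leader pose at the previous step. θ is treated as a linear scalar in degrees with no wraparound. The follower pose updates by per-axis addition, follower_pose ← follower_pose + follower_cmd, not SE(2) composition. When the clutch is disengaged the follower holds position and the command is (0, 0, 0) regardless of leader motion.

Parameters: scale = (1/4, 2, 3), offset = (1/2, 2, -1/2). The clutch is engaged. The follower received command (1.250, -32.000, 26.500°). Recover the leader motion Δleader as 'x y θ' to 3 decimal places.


3.000 -17.000 9.000

axis x: (1.250 − 1/2) / (1/4) = 3.000
axis y: (-32.000 − 2) / (2) = -17.000
axis θ: (26.500 − -1/2) / (3) = 9.000


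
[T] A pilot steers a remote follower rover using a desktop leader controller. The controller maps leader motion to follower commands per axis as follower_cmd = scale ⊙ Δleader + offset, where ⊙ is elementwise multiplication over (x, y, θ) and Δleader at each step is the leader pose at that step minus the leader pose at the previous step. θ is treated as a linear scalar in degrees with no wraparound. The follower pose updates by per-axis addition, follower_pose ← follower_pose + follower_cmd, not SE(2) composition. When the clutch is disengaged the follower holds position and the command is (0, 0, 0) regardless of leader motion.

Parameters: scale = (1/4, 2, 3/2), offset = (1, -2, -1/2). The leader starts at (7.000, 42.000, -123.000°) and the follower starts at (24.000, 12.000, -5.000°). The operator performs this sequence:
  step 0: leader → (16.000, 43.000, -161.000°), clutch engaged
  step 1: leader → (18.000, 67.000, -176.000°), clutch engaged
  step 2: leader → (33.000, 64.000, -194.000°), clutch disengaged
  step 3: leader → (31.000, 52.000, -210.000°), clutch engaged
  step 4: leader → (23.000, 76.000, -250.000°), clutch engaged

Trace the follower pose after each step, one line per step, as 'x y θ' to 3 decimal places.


step 0: Δleader=(9.000, 1.000, -38.000°), engaged; cmd=(3.250, 0.000, -57.500°) → follower=(27.250, 12.000, -62.500°)
step 1: Δleader=(2.000, 24.000, -15.000°), engaged; cmd=(1.500, 46.000, -23.000°) → follower=(28.750, 58.000, -85.500°)
step 2: Δleader=(15.000, -3.000, -18.000°), disengaged; cmd=(0,0,0) → follower holds at (28.750, 58.000, -85.500°)
step 3: Δleader=(-2.000, -12.000, -16.000°), engaged; cmd=(0.500, -26.000, -24.500°) → follower=(29.250, 32.000, -110.000°)
step 4: Δleader=(-8.000, 24.000, -40.000°), engaged; cmd=(-1.000, 46.000, -60.500°) → follower=(28.250, 78.000, -170.500°)

27.250 12.000 -62.500
28.750 58.000 -85.500
28.750 58.000 -85.500
29.250 32.000 -110.000
28.250 78.000 -170.500


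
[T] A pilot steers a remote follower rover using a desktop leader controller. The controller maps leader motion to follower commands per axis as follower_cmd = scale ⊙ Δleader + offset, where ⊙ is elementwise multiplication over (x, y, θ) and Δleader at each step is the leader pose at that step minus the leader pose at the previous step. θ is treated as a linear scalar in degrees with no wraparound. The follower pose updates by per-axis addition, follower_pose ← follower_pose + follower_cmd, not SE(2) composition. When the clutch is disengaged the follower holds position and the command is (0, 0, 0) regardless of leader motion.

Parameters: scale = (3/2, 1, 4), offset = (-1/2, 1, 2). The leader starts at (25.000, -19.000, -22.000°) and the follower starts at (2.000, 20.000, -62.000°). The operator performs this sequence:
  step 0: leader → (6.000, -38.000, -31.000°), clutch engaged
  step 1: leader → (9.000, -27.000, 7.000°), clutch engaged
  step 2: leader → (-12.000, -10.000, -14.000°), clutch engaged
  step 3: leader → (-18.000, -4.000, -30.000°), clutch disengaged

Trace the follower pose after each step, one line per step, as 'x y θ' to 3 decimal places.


-27.000 2.000 -96.000
-23.000 14.000 58.000
-55.000 32.000 -24.000
-55.000 32.000 -24.000

step 0: Δleader=(-19.000, -19.000, -9.000°), engaged; cmd=(-29.000, -18.000, -34.000°) → follower=(-27.000, 2.000, -96.000°)
step 1: Δleader=(3.000, 11.000, 38.000°), engaged; cmd=(4.000, 12.000, 154.000°) → follower=(-23.000, 14.000, 58.000°)
step 2: Δleader=(-21.000, 17.000, -21.000°), engaged; cmd=(-32.000, 18.000, -82.000°) → follower=(-55.000, 32.000, -24.000°)
step 3: Δleader=(-6.000, 6.000, -16.000°), disengaged; cmd=(0,0,0) → follower holds at (-55.000, 32.000, -24.000°)


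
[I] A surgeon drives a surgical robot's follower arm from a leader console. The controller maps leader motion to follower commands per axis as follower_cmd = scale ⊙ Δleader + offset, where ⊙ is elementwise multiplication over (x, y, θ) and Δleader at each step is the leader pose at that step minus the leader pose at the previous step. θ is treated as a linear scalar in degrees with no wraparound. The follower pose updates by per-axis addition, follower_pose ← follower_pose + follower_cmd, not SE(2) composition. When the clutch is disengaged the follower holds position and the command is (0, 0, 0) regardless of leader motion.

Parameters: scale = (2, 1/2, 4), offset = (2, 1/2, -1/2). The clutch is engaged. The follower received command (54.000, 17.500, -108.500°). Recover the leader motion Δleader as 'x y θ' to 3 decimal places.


axis x: (54.000 − 2) / (2) = 26.000
axis y: (17.500 − 1/2) / (1/2) = 34.000
axis θ: (-108.500 − -1/2) / (4) = -27.000

26.000 34.000 -27.000


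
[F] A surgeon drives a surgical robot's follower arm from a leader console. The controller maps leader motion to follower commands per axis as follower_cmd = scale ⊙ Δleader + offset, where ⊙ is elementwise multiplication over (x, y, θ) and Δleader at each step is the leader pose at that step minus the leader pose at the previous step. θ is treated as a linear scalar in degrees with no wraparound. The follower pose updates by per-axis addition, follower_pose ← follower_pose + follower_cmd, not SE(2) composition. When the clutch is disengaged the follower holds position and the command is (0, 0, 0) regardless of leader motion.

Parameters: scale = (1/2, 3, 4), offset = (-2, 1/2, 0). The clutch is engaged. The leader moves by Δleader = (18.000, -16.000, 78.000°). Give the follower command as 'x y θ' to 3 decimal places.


7.000 -47.500 312.000

axis x: 1/2·18.000 + -2 = 7.000
axis y: 3·-16.000 + 1/2 = -47.500
axis θ: 4·78.000 + 0 = 312.000
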